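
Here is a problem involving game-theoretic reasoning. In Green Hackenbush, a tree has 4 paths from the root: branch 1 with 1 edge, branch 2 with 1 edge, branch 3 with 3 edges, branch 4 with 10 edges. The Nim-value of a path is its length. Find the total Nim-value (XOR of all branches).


The tree has 4 branches from the ground vertex.
In Green Hackenbush, the Nim-value of a simple path of length k is k.
Branch 1: length 1, Nim-value = 1
Branch 2: length 1, Nim-value = 1
Branch 3: length 3, Nim-value = 3
Branch 4: length 10, Nim-value = 10
Total Nim-value = XOR of all branch values:
0 XOR 1 = 1
1 XOR 1 = 0
0 XOR 3 = 3
3 XOR 10 = 9
Nim-value of the tree = 9

9


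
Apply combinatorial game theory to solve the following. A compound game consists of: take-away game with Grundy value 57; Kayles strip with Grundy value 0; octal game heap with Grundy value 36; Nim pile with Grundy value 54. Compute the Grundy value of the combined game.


By the Sprague-Grundy theorem, the Grundy value of a sum of games is the XOR of individual Grundy values.
take-away game: Grundy value = 57. Running XOR: 0 XOR 57 = 57
Kayles strip: Grundy value = 0. Running XOR: 57 XOR 0 = 57
octal game heap: Grundy value = 36. Running XOR: 57 XOR 36 = 29
Nim pile: Grundy value = 54. Running XOR: 29 XOR 54 = 43
The combined Grundy value is 43.

43


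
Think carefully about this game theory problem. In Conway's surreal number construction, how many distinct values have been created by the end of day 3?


Day 0: {|} = 0 is born. Count = 1.
Day n: the number of surreal numbers born by day n is 2^(n+1) - 1.
By day 0: 2^1 - 1 = 1
By day 1: 2^2 - 1 = 3
By day 2: 2^3 - 1 = 7
By day 3: 2^4 - 1 = 15
By day 3: 15 surreal numbers.

15


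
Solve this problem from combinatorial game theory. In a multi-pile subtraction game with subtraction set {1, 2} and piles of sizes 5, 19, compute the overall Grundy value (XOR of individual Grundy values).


Subtraction set: {1, 2}
For this subtraction set, G(n) = n mod 3 (period = max + 1 = 3).
Pile 1 (size 5): G(5) = 5 mod 3 = 2
Pile 2 (size 19): G(19) = 19 mod 3 = 1
Total Grundy value = XOR of all: 2 XOR 1 = 3

3


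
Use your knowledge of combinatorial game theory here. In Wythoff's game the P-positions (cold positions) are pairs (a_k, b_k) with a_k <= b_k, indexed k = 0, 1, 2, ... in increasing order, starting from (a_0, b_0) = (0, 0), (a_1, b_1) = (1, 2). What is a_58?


By Wythoff's theorem, a_k = floor(k * phi) and b_k = floor(k * phi^2) = a_k + k, where phi = (1 + sqrt(5))/2 is the golden ratio.
phi = (1 + sqrt(5))/2 = 1.618034
k = 58
k * phi = 58 * 1.618034 = 93.845971
a_58 = floor(k * phi) = 93

93


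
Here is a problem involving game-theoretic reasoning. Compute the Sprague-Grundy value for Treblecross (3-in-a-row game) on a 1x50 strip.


Treblecross: place X on empty cells; 3-in-a-row wins.
Playing within two cells of an existing X lets the opponent win at once, so sensible play treats the cells i-2..i+2 around each X as dead. The player left with no safe cell loses, so this is a normal-play take-away game on strips of safe cells.
Placing X at cell i (0-indexed) of a strip of k safe cells leaves independent strips of sizes max(0, i-2) and max(0, k-i-3). Hence G(k) = mex{ G(max(0,i-2)) XOR G(max(0,k-i-3)) : 0 <= i < k }, with G(0) = 0.
G(1): splits (0,0):0^0=0 -> mex({0}) = 1
G(2): splits (0,0):0^0=0 -> mex({0}) = 1
G(3): splits (0,0):0^0=0 -> mex({0}) = 1
G(4): splits (0,1):0^1=1 (0,0):0^0=0 -> mex({0, 1}) = 2
G(5): splits (0,2):0^1=1 (0,1):0^1=1 (0,0):0^0=0 -> mex({0, 1}) = 2
G(6) = mex({1}) = 0
G(7) = mex({0, 1, 2}) = 3
G(8) = mex({0, 1, 2}) = 3
G(9) = mex({0, 2}) = 1
G(10) = mex({0, 2, 3}) = 1
G(11) = mex({0, 3}) = 1
G(12) = mex({1, 3}) = 0
G(13) = mex({0, 1, 2, 3}) = 4
G(14) = mex({0, 1, 2}) = 3
G(15) = mex({0, 1, 2}) = 3
G(16) = mex({0, 1, 2, 4}) = 3
G(17) = mex({0, 1, 3, 4}) = 2
G(18) = mex({0, 1, 3, 4}) = 2
G(19) = mex({0, 1, 3, 5}) = 2
G(20) = mex({0, 1, 2, 3, 5}) = 4
G(21) = mex({0, 1, 2, 3, 5}) = 4
G(22) = mex({1, 2, 6}) = 0
G(23) = mex({0, 1, 2, 3, 4, 6}) = 5
G(24) = mex({0, 1, 2, 3, 4}) = 5
G(25) = mex({0, 1, 3, 4, 7}) = 2
G(26) = mex({0, 1, 3, 4, 5, 7}) = 2
G(27) = mex({0, 1, 3, 5}) = 2
G(28) = mex({0, 1, 2, 5}) = 3
G(29) = mex({0, 1, 2, 4, 5, 6}) = 3
G(30) = mex({1, 2, 4, 6}) = 0
G(31) = mex({0, 1, 2, 3, 4, 6}) = 5
G(32) = mex({1, 2, 3, 4, 7}) = 0
G(33) = mex({0, 3, 7}) = 1
G(34) = mex({0, 2, 3, 5, 7}) = 1
G(35) = mex({0, 2, 3, 5, 6}) = 1
G(36) = mex({0, 1, 2, 5, 6}) = 3
G(37) = mex({0, 1, 2, 4, 5, 6}) = 3
G(38) = mex({0, 1, 2, 4}) = 3
G(39) = mex({0, 1, 2, 3, 4, 7}) = 5
G(40) = mex({0, 1, 2, 3, 4, 5, 7}) = 6
G(41) = mex({0, 1, 2, 3, 5, 7}) = 4
G(42) = mex({0, 1, 2, 3, 5, 6, 7}) = 4
G(43) = mex({0, 2, 3, 5, 6}) = 1
G(44) = mex({1, 2, 3, 4, 5, 6}) = 0
G(45) = mex({0, 1, 2, 3, 4, 6, 7}) = 5
G(46) = mex({0, 1, 2, 3, 4, 7}) = 5
G(47) = mex({0, 1, 2, 3, 4, 5, 7}) = 6
G(48) = mex({0, 1, 2, 3, 4, 5, 7}) = 6
G(49) = mex({0, 1, 3, 4, 5, 7}) = 2
G(50) = mex({0, 1, 2, 3, 4, 5, 6}) = 7
Therefore G(50) = 7.

7


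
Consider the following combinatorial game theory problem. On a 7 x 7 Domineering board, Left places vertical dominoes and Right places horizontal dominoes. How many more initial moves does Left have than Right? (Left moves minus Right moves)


Board is 7 x 7 (rows x cols).
Left (vertical) placements: (rows-1) * cols = 6 * 7 = 42
Right (horizontal) placements: rows * (cols-1) = 7 * 6 = 42
Advantage = Left - Right = 42 - 42 = 0

0


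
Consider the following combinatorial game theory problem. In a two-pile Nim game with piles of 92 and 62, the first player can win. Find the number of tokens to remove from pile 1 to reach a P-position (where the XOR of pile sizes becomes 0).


Piles: 92 and 62
Current XOR: 92 XOR 62 = 98 (non-zero, so this is an N-position).
To make the XOR zero, we need to find a move that balances the piles.
For pile 1 (size 92): target = 92 XOR 98 = 62
We reduce pile 1 from 92 to 62.
Tokens removed: 92 - 62 = 30
Verification: 62 XOR 62 = 0

30


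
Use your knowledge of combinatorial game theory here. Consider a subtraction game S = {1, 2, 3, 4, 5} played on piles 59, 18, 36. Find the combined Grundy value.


Subtraction set: {1, 2, 3, 4, 5}
For this subtraction set, G(n) = n mod 6 (period = max + 1 = 6).
Pile 1 (size 59): G(59) = 59 mod 6 = 5
Pile 2 (size 18): G(18) = 18 mod 6 = 0
Pile 3 (size 36): G(36) = 36 mod 6 = 0
Total Grundy value = XOR of all: 5 XOR 0 XOR 0 = 5

5


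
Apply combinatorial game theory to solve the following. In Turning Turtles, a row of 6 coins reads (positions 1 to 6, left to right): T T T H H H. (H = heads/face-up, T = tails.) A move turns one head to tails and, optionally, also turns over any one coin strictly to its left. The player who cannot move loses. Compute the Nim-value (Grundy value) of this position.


Coins: T T T H H H
Key fact: a single head at position k behaves exactly like a Nim heap of size k (turning it to T and optionally flipping a coin at j < k corresponds to moving the heap from k to j, or to 0), and heads combine as a disjunctive sum (two heads at the same place would cancel, matching j XOR j = 0). So the Nim-value is the XOR of the 1-indexed positions of the heads.
Face-up positions (1-indexed): [4, 5, 6]
XOR 0 with 4: 0 XOR 4 = 4
XOR 4 with 5: 4 XOR 5 = 1
XOR 1 with 6: 1 XOR 6 = 7
Nim-value = 7

7


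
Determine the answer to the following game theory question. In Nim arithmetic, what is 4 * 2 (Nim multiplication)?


Nim multiplication is bilinear over XOR: (u XOR v) * w = (u*w) XOR (v*w).
So we split each operand into its bit components and XOR the pairwise Nim products.
4 = 4 (as XOR of powers of 2).
2 = 2 (as XOR of powers of 2).
Using the standard Nim-product table on single bits:
  2*2 = 3,   2*4 = 8,   2*8 = 12,
  4*4 = 6,   4*8 = 11,  8*8 = 13,
and  1*x = x (identity), k*l = l*k (commutative).
Pairwise Nim products:
  4 * 2 = 8
XOR them: 8 = 8.
Result: 4 * 2 = 8 (in Nim).

8


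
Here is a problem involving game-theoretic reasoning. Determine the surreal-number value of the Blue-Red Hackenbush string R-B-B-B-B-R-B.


Edges (from ground): R-B-B-B-B-R-B
By Berlekamp's sign-expansion rule, a Blue-Red Hackenbush stalk has the value of the surreal number whose sign sequence is the edge sequence with B -> + and R -> -.
Sign sequence: -++++-+
Trace the sign expansion in the surreal number tree, starting from 0:
Edge 1: R (sign -) -> bounds (-inf, 0), value = -1
Edge 2: B (sign +) -> bounds (-1, 0), value = -1/2
Edge 3: B (sign +) -> bounds (-1/2, 0), value = -1/4
Edge 4: B (sign +) -> bounds (-1/4, 0), value = -1/8
Edge 5: B (sign +) -> bounds (-1/8, 0), value = -1/16
Edge 6: R (sign -) -> bounds (-1/8, -1/16), value = -3/32
Edge 7: B (sign +) -> bounds (-3/32, -1/16), value = -5/64
Game value = -5/64

-5/64


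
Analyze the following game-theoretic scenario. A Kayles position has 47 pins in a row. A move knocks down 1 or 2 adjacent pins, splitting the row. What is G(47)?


Kayles: a move removes 1 or 2 adjacent pins from a contiguous row.
Removing pins from a row of k leaves two independent rows (a, b) with a + b = k - 1 (one pin) or a + b = k - 2 (two pins); an end removal gives a = 0.
By Sprague-Grundy, G(k) = mex{ G(a) XOR G(b) } over all these splits. G(0) = 0.
G(1): splits (0,0):0^0=0 -> mex({0}) = 1
G(2): splits (0,1):0^1=1 (0,0):0^0=0 -> mex({0, 1}) = 2
G(3): splits (0,2):0^2=2 (1,1):1^1=0 (0,1):0^1=1 -> mex({0, 1, 2}) = 3
G(4): splits (0,3):0^3=3 (1,2):1^2=3 (0,2):0^2=2 (1,1):1^1=0 -> mex({0, 2, 3}) = 1
G(5): splits (0,4):0^1=1 (1,3):1^3=2 (2,2):2^2=0 (0,3):0^3=3 (1,2):1^2=3 -> mex({0, 1, 2, 3}) = 4
G(6) = mex({0, 1, 2, 4}) = 3
G(7) = mex({0, 1, 3, 4, 5}) = 2
G(8) = mex({0, 2, 3, 5, 6}) = 1
G(9) = mex({0, 1, 2, 3, 6, 7}) = 4
G(10) = mex({0, 1, 3, 4, 5, 7}) = 2
G(11) = mex({0, 1, 2, 3, 4, 5}) = 6
G(12) = mex({0, 1, 2, 3, 5, 6, 7}) = 4
G(13) = mex({0, 2, 3, 4, 6, 7}) = 1
G(14) = mex({0, 1, 4, 5, 6, 7}) = 2
G(15) = mex({0, 1, 2, 3, 4, 5, 6}) = 7
G(16) = mex({0, 2, 3, 5, 6, 7}) = 1
G(17) = mex({0, 1, 2, 3, 5, 6, 7}) = 4
G(18) = mex({0, 1, 2, 4, 5, 6}) = 3
G(19) = mex({0, 1, 3, 4, 5, 7}) = 2
G(20) = mex({0, 2, 3, 4, 5, 6, 7}) = 1
G(21) = mex({0, 1, 2, 3, 5, 6, 7}) = 4
G(22) = mex({0, 1, 2, 3, 4, 5, 7}) = 6
G(23) = mex({0, 1, 2, 3, 4, 5, 6}) = 7
G(24) = mex({0, 1, 2, 3, 5, 6, 7}) = 4
G(25) = mex({0, 2, 3, 4, 6, 7}) = 1
G(26) = mex({0, 1, 3, 4, 5, 6, 7}) = 2
G(27) = mex({0, 1, 2, 3, 4, 5, 6, 7}) = 8
G(28) = mex({0, 1, 2, 3, 4, 6, 7, 8}) = 5
G(29) = mex({0, 1, 2, 3, 5, 6, 7, 8, 9}) = 4
G(30) = mex({0, 1, 2, 3, 4, 5, 6, 9, 10}) = 7
G(31) = mex({0, 1, 3, 4, 5, 7, 10, 11}) = 2
G(32) = mex({0, 2, 3, 4, 5, 6, 7, 9, 11}) = 1
G(33) = mex({0, 1, 2, 3, 4, 5, 6, 7, 9, 12}) = 8
G(34) = mex({0, 1, 2, 3, 4, 5, 7, 8, 11, 12}) = 6
G(35) = mex({0, 1, 2, 3, 4, 5, 6, 8, 9, 10, 11}) = 7
G(36) = mex({0, 1, 2, 3, 5, 6, 7, 9, 10}) = 4
G(37) = mex({0, 2, 3, 4, 6, 7, 9, 10, 11, 12}) = 1
G(38) = mex({0, 1, 3, 4, 5, 6, 7, 9, 10, 11, 12}) = 2
G(39) = mex({0, 1, 2, 4, 5, 6, 7, 9, 10, 12, 14}) = 3
G(40) = mex({0, 2, 3, 4, 6, 7, 11, 12, 14}) = 1
G(41) = mex({0, 1, 2, 3, 5, 6, 7, 9, 10, 11, 12}) = 4
G(42) = mex({0, 1, 2, 3, 4, 5, 6, 9, 10}) = 7
G(43) = mex({0, 1, 3, 4, 5, 7, 9, 10, 12, 15}) = 2
G(44) = mex({0, 2, 3, 4, 5, 6, 7, 9, 10, 12, 15}) = 1
G(45) = mex({0, 1, 2, 3, 4, 5, 6, 7, 9, 10, 12, 14}) = 8
G(46) = mex({0, 1, 3, 4, 5, 7, 8, 11, 12, 14}) = 2
G(47) = mex({0, 1, 2, 3, 4, 5, 6, 8, 9, 10, 11, 12}) = 7
Therefore G(47) = 7.

7


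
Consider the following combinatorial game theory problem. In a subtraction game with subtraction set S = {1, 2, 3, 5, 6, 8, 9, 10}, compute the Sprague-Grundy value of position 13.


The subtraction set is S = {1, 2, 3, 5, 6, 8, 9, 10}.
G(k) = mex{ G(k - s) : s in S, s <= k }. We compute iteratively: G(0) = 0.
G(1) = mex({0}) = 1
G(2) = mex({0, 1}) = 2
G(3) = mex({0, 1, 2}) = 3
G(4) = mex({1, 2, 3}) = 0
G(5) = mex({0, 2, 3}) = 1
G(6) = mex({0, 1, 3}) = 2
G(7) = mex({0, 1, 2}) = 3
G(8) = mex({0, 1, 2, 3}) = 4
G(9) = mex({0, 1, 2, 3, 4}) = 5
G(10) = mex({0, 1, 2, 3, 4, 5}) = 6
G(11) = mex({1, 2, 3, 4, 5, 6}) = 0
G(12) = mex({0, 2, 3, 5, 6}) = 1
G(13) = mex({0, 1, 3, 4, 6}) = 2
Therefore G(13) = 2.

2


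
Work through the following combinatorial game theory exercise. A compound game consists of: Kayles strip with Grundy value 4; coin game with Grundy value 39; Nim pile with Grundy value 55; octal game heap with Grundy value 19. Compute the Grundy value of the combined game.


By the Sprague-Grundy theorem, the Grundy value of a sum of games is the XOR of individual Grundy values.
Kayles strip: Grundy value = 4. Running XOR: 0 XOR 4 = 4
coin game: Grundy value = 39. Running XOR: 4 XOR 39 = 35
Nim pile: Grundy value = 55. Running XOR: 35 XOR 55 = 20
octal game heap: Grundy value = 19. Running XOR: 20 XOR 19 = 7
The combined Grundy value is 7.

7


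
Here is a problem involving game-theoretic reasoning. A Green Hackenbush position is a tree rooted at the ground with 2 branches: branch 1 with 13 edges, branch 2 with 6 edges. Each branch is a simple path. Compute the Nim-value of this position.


The tree has 2 branches from the ground vertex.
In Green Hackenbush, the Nim-value of a simple path of length k is k.
Branch 1: length 13, Nim-value = 13
Branch 2: length 6, Nim-value = 6
Total Nim-value = XOR of all branch values:
0 XOR 13 = 13
13 XOR 6 = 11
Nim-value of the tree = 11

11


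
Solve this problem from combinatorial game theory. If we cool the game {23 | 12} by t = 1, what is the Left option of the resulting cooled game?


Original game: {23 | 12} (a switch {a | b} with a > b).
Cooling by t (for t below the temperature (a - b)/2 = 11/2) taxes each move by t: {a | b} cooled by t is {a - t | b + t}.
Cooling amount: t = 1
Cooled Left option: 23 - 1 = 22
Cooled Right option: 12 + 1 = 13
Cooled game: {22 | 13}
Left option = 22

22


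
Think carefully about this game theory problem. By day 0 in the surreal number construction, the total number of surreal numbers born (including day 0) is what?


Day 0: {|} = 0 is born. Count = 1.
Day n: the number of surreal numbers born by day n is 2^(n+1) - 1.
By day 0: 2^1 - 1 = 1
By day 0: 1 surreal numbers.

1


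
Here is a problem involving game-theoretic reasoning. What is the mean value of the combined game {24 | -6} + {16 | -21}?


G1 = {24 | -6}, G2 = {16 | -21}
Each is a switch {a | b} with numbers a > b; its mean value is (a + b)/2, and mean value is additive over game sums: m(G1 + G2) = m(G1) + m(G2).
Mean of G1 = (24 + (-6))/2 = 18/2 = 9
Mean of G2 = (16 + (-21))/2 = -5/2 = -5/2
Mean of G1 + G2 = 9 + -5/2 = 13/2

13/2


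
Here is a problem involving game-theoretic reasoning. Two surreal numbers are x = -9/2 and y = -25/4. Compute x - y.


x = -9/2, y = -25/4
Converting to common denominator: 4
x = -18/4, y = -25/4
x - y = -9/2 - -25/4 = 7/4

7/4


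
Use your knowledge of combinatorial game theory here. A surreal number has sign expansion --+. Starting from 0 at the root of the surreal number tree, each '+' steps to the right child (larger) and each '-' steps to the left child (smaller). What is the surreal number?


Sign expansion: --+
Rule: track bounds (lo, hi), initially (-inf, +inf). On '+', the current value becomes lo and we move to the simplest number in (value, hi): value + 1 if hi = +inf, otherwise the midpoint (value + hi)/2. On '-', the current value becomes hi and we move to value - 1 if lo = -inf, otherwise the midpoint (lo + value)/2.
Start at 0.
Step 1: sign = -, move left. Bounds: (-inf, 0). Value = -1
Step 2: sign = -, move left. Bounds: (-inf, -1). Value = -2
Step 3: sign = +, move right. Bounds: (-2, -1). Value = -3/2
The surreal number with sign expansion --+ is -3/2.

-3/2


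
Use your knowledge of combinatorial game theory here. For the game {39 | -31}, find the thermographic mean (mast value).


Game = {39 | -31}, a switch {a | b} with numbers a > b.
Its thermograph has left wall a - t and right wall b + t, which meet at t = (a - b)/2, where both equal (a + b)/2. So the mast (mean value) is at (a + b)/2.
Mean = (39 + (-31))/2 = 8/2 = 4

4


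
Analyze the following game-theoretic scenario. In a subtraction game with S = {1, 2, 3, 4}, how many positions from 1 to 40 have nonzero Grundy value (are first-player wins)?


Subtraction set S = {1, 2, 3, 4}, so G(n) = n mod 5.
G(n) = 0 when n is a multiple of 5.
Multiples of 5 in [1, 40]: 8
N-positions (nonzero Grundy) = 40 - 8 = 32

32


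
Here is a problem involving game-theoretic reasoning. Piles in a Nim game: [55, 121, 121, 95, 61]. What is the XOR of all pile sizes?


We need the XOR (exclusive or) of all pile sizes.
After XOR-ing pile 1 (size 55): 0 XOR 55 = 55
After XOR-ing pile 2 (size 121): 55 XOR 121 = 78
After XOR-ing pile 3 (size 121): 78 XOR 121 = 55
After XOR-ing pile 4 (size 95): 55 XOR 95 = 104
After XOR-ing pile 5 (size 61): 104 XOR 61 = 85
The Nim-value of this position is 85.

85


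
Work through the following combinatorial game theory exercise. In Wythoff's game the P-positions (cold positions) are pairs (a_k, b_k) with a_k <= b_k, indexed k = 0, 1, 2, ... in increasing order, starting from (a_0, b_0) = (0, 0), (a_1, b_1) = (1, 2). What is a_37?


By Wythoff's theorem, a_k = floor(k * phi) and b_k = floor(k * phi^2) = a_k + k, where phi = (1 + sqrt(5))/2 is the golden ratio.
phi = (1 + sqrt(5))/2 = 1.618034
k = 37
k * phi = 37 * 1.618034 = 59.867258
a_37 = floor(k * phi) = 59

59


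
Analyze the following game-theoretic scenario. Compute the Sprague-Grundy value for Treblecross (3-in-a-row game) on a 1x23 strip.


Treblecross: place X on empty cells; 3-in-a-row wins.
Playing within two cells of an existing X lets the opponent win at once, so sensible play treats the cells i-2..i+2 around each X as dead. The player left with no safe cell loses, so this is a normal-play take-away game on strips of safe cells.
Placing X at cell i (0-indexed) of a strip of k safe cells leaves independent strips of sizes max(0, i-2) and max(0, k-i-3). Hence G(k) = mex{ G(max(0,i-2)) XOR G(max(0,k-i-3)) : 0 <= i < k }, with G(0) = 0.
G(1): splits (0,0):0^0=0 -> mex({0}) = 1
G(2): splits (0,0):0^0=0 -> mex({0}) = 1
G(3): splits (0,0):0^0=0 -> mex({0}) = 1
G(4): splits (0,1):0^1=1 (0,0):0^0=0 -> mex({0, 1}) = 2
G(5): splits (0,2):0^1=1 (0,1):0^1=1 (0,0):0^0=0 -> mex({0, 1}) = 2
G(6) = mex({1}) = 0
G(7) = mex({0, 1, 2}) = 3
G(8) = mex({0, 1, 2}) = 3
G(9) = mex({0, 2}) = 1
G(10) = mex({0, 2, 3}) = 1
G(11) = mex({0, 3}) = 1
G(12) = mex({1, 3}) = 0
G(13) = mex({0, 1, 2, 3}) = 4
G(14) = mex({0, 1, 2}) = 3
G(15) = mex({0, 1, 2}) = 3
G(16) = mex({0, 1, 2, 4}) = 3
G(17) = mex({0, 1, 3, 4}) = 2
G(18) = mex({0, 1, 3, 4}) = 2
G(19) = mex({0, 1, 3, 5}) = 2
G(20) = mex({0, 1, 2, 3, 5}) = 4
G(21) = mex({0, 1, 2, 3, 5}) = 4
G(22) = mex({1, 2, 6}) = 0
G(23) = mex({0, 1, 2, 3, 4, 6}) = 5
Therefore G(23) = 5.

5


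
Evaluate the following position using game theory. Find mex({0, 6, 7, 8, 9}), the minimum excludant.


Set = {0, 6, 7, 8, 9}
0 is in the set.
1 is NOT in the set. This is the mex.
mex = 1

1


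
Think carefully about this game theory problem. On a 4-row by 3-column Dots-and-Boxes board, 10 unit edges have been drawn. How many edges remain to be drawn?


Grid: 4 x 3 boxes, i.e. 5 rows and 4 columns of dots.
Horizontal edges: (rows + 1) * cols = 5 * 3 = 15
Vertical edges: rows * (cols + 1) = 4 * 4 = 16
Total edges: 15 + 16 = 31
Edges drawn: 10
Remaining: 31 - 10 = 21

21


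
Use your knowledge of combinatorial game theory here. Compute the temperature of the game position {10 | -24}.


The game is {10 | -24}, a switch {a | b} with numbers a > b.
Cooling {a | b} by t gives {a - t | b + t}, which stops being hot when a - t = b + t, i.e. at t = (a - b)/2. So the temperature of a switch is (a - b)/2.
Temperature = (Left option - Right option) / 2
= (10 - (-24)) / 2
= 34 / 2
= 17

17


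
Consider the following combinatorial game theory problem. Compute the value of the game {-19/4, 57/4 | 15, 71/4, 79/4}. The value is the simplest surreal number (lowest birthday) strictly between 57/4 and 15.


Left options: {-19/4, 57/4}, max = 57/4
Right options: {15, 71/4, 79/4}, min = 15
All options are numbers and max(Left) < min(Right), so by the simplicity theorem the value is the simplest (earliest-born) number strictly between 57/4 and 15.
No integer lies strictly between 57/4 and 15, so the value is the dyadic rational m/2^k in the interval with the smallest k (then m odd); search k = 1, 2, ...:
Denominator 2: 29/2 lies strictly between 57/4 and 15 -- found.
The simplest number in the interval is 29/2.
Game value = 29/2

29/2


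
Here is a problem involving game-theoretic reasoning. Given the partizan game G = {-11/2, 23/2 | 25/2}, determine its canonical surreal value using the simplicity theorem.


Left options: {-11/2, 23/2}, max = 23/2
Right options: {25/2}, min = 25/2
All options are numbers and max(Left) < min(Right), so by the simplicity theorem the value is the simplest (earliest-born) number strictly between 23/2 and 25/2.
The only integer strictly between 23/2 and 25/2 is 12.
No non-integer in the interval can be simpler: if x is a non-integer in the interval, then floor(x) or ceil(x) also lies in the interval (the interval contains an integer), and both are proper prefixes of x's sign expansion, i.e. born earlier. So the game value is 12.
Game value = 12

12


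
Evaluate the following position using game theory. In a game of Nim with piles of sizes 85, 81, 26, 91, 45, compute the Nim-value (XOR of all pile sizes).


We need the XOR (exclusive or) of all pile sizes.
After XOR-ing pile 1 (size 85): 0 XOR 85 = 85
After XOR-ing pile 2 (size 81): 85 XOR 81 = 4
After XOR-ing pile 3 (size 26): 4 XOR 26 = 30
After XOR-ing pile 4 (size 91): 30 XOR 91 = 69
After XOR-ing pile 5 (size 45): 69 XOR 45 = 104
The Nim-value of this position is 104.

104


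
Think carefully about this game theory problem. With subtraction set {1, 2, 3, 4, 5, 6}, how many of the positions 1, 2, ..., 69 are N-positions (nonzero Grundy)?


Subtraction set S = {1, 2, 3, 4, 5, 6}, so G(n) = n mod 7.
G(n) = 0 when n is a multiple of 7.
Multiples of 7 in [1, 69]: 9
N-positions (nonzero Grundy) = 69 - 9 = 60

60


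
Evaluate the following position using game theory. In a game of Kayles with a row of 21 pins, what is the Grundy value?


Kayles: a move removes 1 or 2 adjacent pins from a contiguous row.
Removing pins from a row of k leaves two independent rows (a, b) with a + b = k - 1 (one pin) or a + b = k - 2 (two pins); an end removal gives a = 0.
By Sprague-Grundy, G(k) = mex{ G(a) XOR G(b) } over all these splits. G(0) = 0.
G(1): splits (0,0):0^0=0 -> mex({0}) = 1
G(2): splits (0,1):0^1=1 (0,0):0^0=0 -> mex({0, 1}) = 2
G(3): splits (0,2):0^2=2 (1,1):1^1=0 (0,1):0^1=1 -> mex({0, 1, 2}) = 3
G(4): splits (0,3):0^3=3 (1,2):1^2=3 (0,2):0^2=2 (1,1):1^1=0 -> mex({0, 2, 3}) = 1
G(5): splits (0,4):0^1=1 (1,3):1^3=2 (2,2):2^2=0 (0,3):0^3=3 (1,2):1^2=3 -> mex({0, 1, 2, 3}) = 4
G(6) = mex({0, 1, 2, 4}) = 3
G(7) = mex({0, 1, 3, 4, 5}) = 2
G(8) = mex({0, 2, 3, 5, 6}) = 1
G(9) = mex({0, 1, 2, 3, 6, 7}) = 4
G(10) = mex({0, 1, 3, 4, 5, 7}) = 2
G(11) = mex({0, 1, 2, 3, 4, 5}) = 6
G(12) = mex({0, 1, 2, 3, 5, 6, 7}) = 4
G(13) = mex({0, 2, 3, 4, 6, 7}) = 1
G(14) = mex({0, 1, 4, 5, 6, 7}) = 2
G(15) = mex({0, 1, 2, 3, 4, 5, 6}) = 7
G(16) = mex({0, 2, 3, 5, 6, 7}) = 1
G(17) = mex({0, 1, 2, 3, 5, 6, 7}) = 4
G(18) = mex({0, 1, 2, 4, 5, 6}) = 3
G(19) = mex({0, 1, 3, 4, 5, 7}) = 2
G(20) = mex({0, 2, 3, 4, 5, 6, 7}) = 1
G(21) = mex({0, 1, 2, 3, 5, 6, 7}) = 4
Therefore G(21) = 4.

4


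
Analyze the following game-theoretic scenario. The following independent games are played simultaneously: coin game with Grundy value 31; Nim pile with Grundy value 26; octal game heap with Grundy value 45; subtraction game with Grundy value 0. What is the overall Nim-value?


By the Sprague-Grundy theorem, the Grundy value of a sum of games is the XOR of individual Grundy values.
coin game: Grundy value = 31. Running XOR: 0 XOR 31 = 31
Nim pile: Grundy value = 26. Running XOR: 31 XOR 26 = 5
octal game heap: Grundy value = 45. Running XOR: 5 XOR 45 = 40
subtraction game: Grundy value = 0. Running XOR: 40 XOR 0 = 40
The combined Grundy value is 40.

40


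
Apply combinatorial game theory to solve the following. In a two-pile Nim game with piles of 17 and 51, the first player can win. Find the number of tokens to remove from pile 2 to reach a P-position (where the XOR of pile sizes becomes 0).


Piles: 17 and 51
Current XOR: 17 XOR 51 = 34 (non-zero, so this is an N-position).
To make the XOR zero, we need to find a move that balances the piles.
For pile 2 (size 51): target = 51 XOR 34 = 17
We reduce pile 2 from 51 to 17.
Tokens removed: 51 - 17 = 34
Verification: 17 XOR 17 = 0

34


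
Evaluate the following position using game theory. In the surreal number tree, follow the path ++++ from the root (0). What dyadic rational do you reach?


Sign expansion: ++++
Rule: track bounds (lo, hi), initially (-inf, +inf). On '+', the current value becomes lo and we move to the simplest number in (value, hi): value + 1 if hi = +inf, otherwise the midpoint (value + hi)/2. On '-', the current value becomes hi and we move to value - 1 if lo = -inf, otherwise the midpoint (lo + value)/2.
Start at 0.
Step 1: sign = +, move right. Bounds: (0, +inf). Value = 1
Step 2: sign = +, move right. Bounds: (1, +inf). Value = 2
Step 3: sign = +, move right. Bounds: (2, +inf). Value = 3
Step 4: sign = +, move right. Bounds: (3, +inf). Value = 4
The surreal number with sign expansion ++++ is 4.

4


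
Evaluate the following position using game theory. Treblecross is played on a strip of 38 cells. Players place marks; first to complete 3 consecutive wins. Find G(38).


Treblecross: place X on empty cells; 3-in-a-row wins.
Playing within two cells of an existing X lets the opponent win at once, so sensible play treats the cells i-2..i+2 around each X as dead. The player left with no safe cell loses, so this is a normal-play take-away game on strips of safe cells.
Placing X at cell i (0-indexed) of a strip of k safe cells leaves independent strips of sizes max(0, i-2) and max(0, k-i-3). Hence G(k) = mex{ G(max(0,i-2)) XOR G(max(0,k-i-3)) : 0 <= i < k }, with G(0) = 0.
G(1): splits (0,0):0^0=0 -> mex({0}) = 1
G(2): splits (0,0):0^0=0 -> mex({0}) = 1
G(3): splits (0,0):0^0=0 -> mex({0}) = 1
G(4): splits (0,1):0^1=1 (0,0):0^0=0 -> mex({0, 1}) = 2
G(5): splits (0,2):0^1=1 (0,1):0^1=1 (0,0):0^0=0 -> mex({0, 1}) = 2
G(6) = mex({1}) = 0
G(7) = mex({0, 1, 2}) = 3
G(8) = mex({0, 1, 2}) = 3
G(9) = mex({0, 2}) = 1
G(10) = mex({0, 2, 3}) = 1
G(11) = mex({0, 3}) = 1
G(12) = mex({1, 3}) = 0
G(13) = mex({0, 1, 2, 3}) = 4
G(14) = mex({0, 1, 2}) = 3
G(15) = mex({0, 1, 2}) = 3
G(16) = mex({0, 1, 2, 4}) = 3
G(17) = mex({0, 1, 3, 4}) = 2
G(18) = mex({0, 1, 3, 4}) = 2
G(19) = mex({0, 1, 3, 5}) = 2
G(20) = mex({0, 1, 2, 3, 5}) = 4
G(21) = mex({0, 1, 2, 3, 5}) = 4
G(22) = mex({1, 2, 6}) = 0
G(23) = mex({0, 1, 2, 3, 4, 6}) = 5
G(24) = mex({0, 1, 2, 3, 4}) = 5
G(25) = mex({0, 1, 3, 4, 7}) = 2
G(26) = mex({0, 1, 3, 4, 5, 7}) = 2
G(27) = mex({0, 1, 3, 5}) = 2
G(28) = mex({0, 1, 2, 5}) = 3
G(29) = mex({0, 1, 2, 4, 5, 6}) = 3
G(30) = mex({1, 2, 4, 6}) = 0
G(31) = mex({0, 1, 2, 3, 4, 6}) = 5
G(32) = mex({1, 2, 3, 4, 7}) = 0
G(33) = mex({0, 3, 7}) = 1
G(34) = mex({0, 2, 3, 5, 7}) = 1
G(35) = mex({0, 2, 3, 5, 6}) = 1
G(36) = mex({0, 1, 2, 5, 6}) = 3
G(37) = mex({0, 1, 2, 4, 5, 6}) = 3
G(38) = mex({0, 1, 2, 4}) = 3
Therefore G(38) = 3.

3


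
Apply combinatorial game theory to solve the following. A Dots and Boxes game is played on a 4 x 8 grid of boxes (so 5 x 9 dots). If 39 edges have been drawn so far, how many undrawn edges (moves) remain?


Grid: 4 x 8 boxes, i.e. 5 rows and 9 columns of dots.
Horizontal edges: (rows + 1) * cols = 5 * 8 = 40
Vertical edges: rows * (cols + 1) = 4 * 9 = 36
Total edges: 40 + 36 = 76
Edges drawn: 39
Remaining: 76 - 39 = 37

37


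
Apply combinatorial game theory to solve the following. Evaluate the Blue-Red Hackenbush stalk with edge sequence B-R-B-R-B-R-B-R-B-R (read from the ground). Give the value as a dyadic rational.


Edges (from ground): B-R-B-R-B-R-B-R-B-R
By Berlekamp's sign-expansion rule, a Blue-Red Hackenbush stalk has the value of the surreal number whose sign sequence is the edge sequence with B -> + and R -> -.
Sign sequence: +-+-+-+-+-
Trace the sign expansion in the surreal number tree, starting from 0:
Edge 1: B (sign +) -> bounds (0, +inf), value = 1
Edge 2: R (sign -) -> bounds (0, 1), value = 1/2
Edge 3: B (sign +) -> bounds (1/2, 1), value = 3/4
Edge 4: R (sign -) -> bounds (1/2, 3/4), value = 5/8
Edge 5: B (sign +) -> bounds (5/8, 3/4), value = 11/16
Edge 6: R (sign -) -> bounds (5/8, 11/16), value = 21/32
Edge 7: B (sign +) -> bounds (21/32, 11/16), value = 43/64
Edge 8: R (sign -) -> bounds (21/32, 43/64), value = 85/128
Edge 9: B (sign +) -> bounds (85/128, 43/64), value = 171/256
Edge 10: R (sign -) -> bounds (85/128, 171/256), value = 341/512
Game value = 341/512

341/512


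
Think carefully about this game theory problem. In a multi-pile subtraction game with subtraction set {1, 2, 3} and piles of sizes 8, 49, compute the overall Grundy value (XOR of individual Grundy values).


Subtraction set: {1, 2, 3}
For this subtraction set, G(n) = n mod 4 (period = max + 1 = 4).
Pile 1 (size 8): G(8) = 8 mod 4 = 0
Pile 2 (size 49): G(49) = 49 mod 4 = 1
Total Grundy value = XOR of all: 0 XOR 1 = 1

1


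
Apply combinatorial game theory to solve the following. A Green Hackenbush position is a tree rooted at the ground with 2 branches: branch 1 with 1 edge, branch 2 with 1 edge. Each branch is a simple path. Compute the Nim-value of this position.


The tree has 2 branches from the ground vertex.
In Green Hackenbush, the Nim-value of a simple path of length k is k.
Branch 1: length 1, Nim-value = 1
Branch 2: length 1, Nim-value = 1
Total Nim-value = XOR of all branch values:
0 XOR 1 = 1
1 XOR 1 = 0
Nim-value of the tree = 0

0


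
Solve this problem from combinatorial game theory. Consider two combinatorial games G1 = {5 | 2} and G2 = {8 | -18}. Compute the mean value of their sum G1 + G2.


G1 = {5 | 2}, G2 = {8 | -18}
Each is a switch {a | b} with numbers a > b; its mean value is (a + b)/2, and mean value is additive over game sums: m(G1 + G2) = m(G1) + m(G2).
Mean of G1 = (5 + (2))/2 = 7/2 = 7/2
Mean of G2 = (8 + (-18))/2 = -10/2 = -5
Mean of G1 + G2 = 7/2 + -5 = -3/2

-3/2


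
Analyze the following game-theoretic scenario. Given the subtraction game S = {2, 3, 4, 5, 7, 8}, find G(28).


The subtraction set is S = {2, 3, 4, 5, 7, 8}.
G(k) = mex{ G(k - s) : s in S, s <= k }. We compute iteratively: G(0) = 0.
G(1) = mex({}) = 0
G(2) = mex({0}) = 1
G(3) = mex({0}) = 1
G(4) = mex({0, 1}) = 2
G(5) = mex({0, 1}) = 2
G(6) = mex({0, 1, 2}) = 3
G(7) = mex({0, 1, 2}) = 3
G(8) = mex({0, 1, 2, 3}) = 4
G(9) = mex({0, 1, 2, 3}) = 4
G(10) = mex({1, 2, 3, 4}) = 0
G(11) = mex({1, 2, 3, 4}) = 0
G(12) = mex({0, 2, 3, 4}) = 1
G(13) = mex({0, 2, 3, 4}) = 1
G(14) = mex({0, 1, 3, 4}) = 2
G(15) = mex({0, 1, 3, 4}) = 2
G(16) = mex({0, 1, 2, 4}) = 3
G(17) = mex({0, 1, 2, 4}) = 3
Observe that G(10)..G(17) = 0, 0, 1, 1, 2, 2, 3, 3 repeats G(0)..G(7) = 0, 0, 1, 1, 2, 2, 3, 3.
For k >= max(S) = 8, G(k) is determined by the previous 8 values G(k-8)..G(k-1); a window of 8 consecutive values has recurred shifted by 10, so by induction G(k + 10) = G(k) for all k >= 0: the sequence is periodic from the start with period 10.
One period: G(0..9) = 0, 0, 1, 1, 2, 2, 3, 3, 4, 4.
28 mod 10 = 8, so G(28) = G(8) = 4.

4


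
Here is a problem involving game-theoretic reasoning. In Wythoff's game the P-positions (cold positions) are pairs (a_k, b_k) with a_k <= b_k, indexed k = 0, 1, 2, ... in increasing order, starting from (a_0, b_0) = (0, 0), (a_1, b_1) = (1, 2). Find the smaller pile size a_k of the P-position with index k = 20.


By Wythoff's theorem, a_k = floor(k * phi) and b_k = floor(k * phi^2) = a_k + k, where phi = (1 + sqrt(5))/2 is the golden ratio.
phi = (1 + sqrt(5))/2 = 1.618034
k = 20
k * phi = 20 * 1.618034 = 32.360680
a_20 = floor(k * phi) = 32

32


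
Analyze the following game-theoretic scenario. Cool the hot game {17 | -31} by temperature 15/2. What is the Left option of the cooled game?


Original game: {17 | -31} (a switch {a | b} with a > b).
Cooling by t (for t below the temperature (a - b)/2 = 24) taxes each move by t: {a | b} cooled by t is {a - t | b + t}.
Cooling amount: t = 15/2
Cooled Left option: 17 - 15/2 = 19/2
Cooled Right option: -31 + 15/2 = -47/2
Cooled game: {19/2 | -47/2}
Left option = 19/2

19/2


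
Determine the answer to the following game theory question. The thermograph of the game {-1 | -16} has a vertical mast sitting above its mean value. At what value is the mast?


Game = {-1 | -16}, a switch {a | b} with numbers a > b.
Its thermograph has left wall a - t and right wall b + t, which meet at t = (a - b)/2, where both equal (a + b)/2. So the mast (mean value) is at (a + b)/2.
Mean = (-1 + (-16))/2 = -17/2 = -17/2

-17/2


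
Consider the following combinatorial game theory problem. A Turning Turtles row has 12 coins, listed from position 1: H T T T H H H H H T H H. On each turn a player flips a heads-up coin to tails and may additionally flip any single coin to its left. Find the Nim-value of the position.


Coins: H T T T H H H H H T H H
Key fact: a single head at position k behaves exactly like a Nim heap of size k (turning it to T and optionally flipping a coin at j < k corresponds to moving the heap from k to j, or to 0), and heads combine as a disjunctive sum (two heads at the same place would cancel, matching j XOR j = 0). So the Nim-value is the XOR of the 1-indexed positions of the heads.
Face-up positions (1-indexed): [1, 5, 6, 7, 8, 9, 11, 12]
XOR 0 with 1: 0 XOR 1 = 1
XOR 1 with 5: 1 XOR 5 = 4
XOR 4 with 6: 4 XOR 6 = 2
XOR 2 with 7: 2 XOR 7 = 5
XOR 5 with 8: 5 XOR 8 = 13
XOR 13 with 9: 13 XOR 9 = 4
XOR 4 with 11: 4 XOR 11 = 15
XOR 15 with 12: 15 XOR 12 = 3
Nim-value = 3

3


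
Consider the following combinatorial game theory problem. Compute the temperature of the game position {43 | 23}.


The game is {43 | 23}, a switch {a | b} with numbers a > b.
Cooling {a | b} by t gives {a - t | b + t}, which stops being hot when a - t = b + t, i.e. at t = (a - b)/2. So the temperature of a switch is (a - b)/2.
Temperature = (Left option - Right option) / 2
= (43 - (23)) / 2
= 20 / 2
= 10

10


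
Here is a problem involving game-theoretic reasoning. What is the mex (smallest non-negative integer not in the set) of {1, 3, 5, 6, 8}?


Set = {1, 3, 5, 6, 8}
0 is NOT in the set. This is the mex.
mex = 0

0


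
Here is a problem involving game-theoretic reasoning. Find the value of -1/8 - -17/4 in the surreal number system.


x = -1/8, y = -17/4
Converting to common denominator: 8
x = -1/8, y = -34/8
x - y = -1/8 - -17/4 = 33/8

33/8


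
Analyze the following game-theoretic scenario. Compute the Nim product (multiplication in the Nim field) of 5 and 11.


Nim multiplication is bilinear over XOR: (u XOR v) * w = (u*w) XOR (v*w).
So we split each operand into its bit components and XOR the pairwise Nim products.
5 = 1 + 4 (as XOR of powers of 2).
11 = 1 + 2 + 8 (as XOR of powers of 2).
Using the standard Nim-product table on single bits:
  2*2 = 3,   2*4 = 8,   2*8 = 12,
  4*4 = 6,   4*8 = 11,  8*8 = 13,
and  1*x = x (identity), k*l = l*k (commutative).
Pairwise Nim products:
  1 * 1 = 1
  1 * 2 = 2
  1 * 8 = 8
  4 * 1 = 4
  4 * 2 = 8
  4 * 8 = 11
XOR them: 1 XOR 2 XOR 8 XOR 4 XOR 8 XOR 11 = 12.
Result: 5 * 11 = 12 (in Nim).

12


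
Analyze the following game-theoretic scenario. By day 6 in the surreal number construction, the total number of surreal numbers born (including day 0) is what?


Day 0: {|} = 0 is born. Count = 1.
Day n: the number of surreal numbers born by day n is 2^(n+1) - 1.
By day 0: 2^1 - 1 = 1
By day 1: 2^2 - 1 = 3
By day 2: 2^3 - 1 = 7
By day 3: 2^4 - 1 = 15
By day 4: 2^5 - 1 = 31
By day 5: 2^6 - 1 = 63
By day 6: 2^7 - 1 = 127
By day 6: 127 surreal numbers.

127


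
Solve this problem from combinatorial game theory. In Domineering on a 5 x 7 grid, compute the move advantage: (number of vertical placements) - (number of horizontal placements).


Board is 5 x 7 (rows x cols).
Left (vertical) placements: (rows-1) * cols = 4 * 7 = 28
Right (horizontal) placements: rows * (cols-1) = 5 * 6 = 30
Advantage = Left - Right = 28 - 30 = -2

-2


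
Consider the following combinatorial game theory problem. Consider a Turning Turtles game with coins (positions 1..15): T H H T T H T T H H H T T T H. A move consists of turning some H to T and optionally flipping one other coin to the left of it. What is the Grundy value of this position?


Coins: T H H T T H T T H H H T T T H
Key fact: a single head at position k behaves exactly like a Nim heap of size k (turning it to T and optionally flipping a coin at j < k corresponds to moving the heap from k to j, or to 0), and heads combine as a disjunctive sum (two heads at the same place would cancel, matching j XOR j = 0). So the Nim-value is the XOR of the 1-indexed positions of the heads.
Face-up positions (1-indexed): [2, 3, 6, 9, 10, 11, 15]
XOR 0 with 2: 0 XOR 2 = 2
XOR 2 with 3: 2 XOR 3 = 1
XOR 1 with 6: 1 XOR 6 = 7
XOR 7 with 9: 7 XOR 9 = 14
XOR 14 with 10: 14 XOR 10 = 4
XOR 4 with 11: 4 XOR 11 = 15
XOR 15 with 15: 15 XOR 15 = 0
Nim-value = 0

0


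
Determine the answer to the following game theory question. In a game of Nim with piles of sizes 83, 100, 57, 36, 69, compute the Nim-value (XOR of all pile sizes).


We need the XOR (exclusive or) of all pile sizes.
After XOR-ing pile 1 (size 83): 0 XOR 83 = 83
After XOR-ing pile 2 (size 100): 83 XOR 100 = 55
After XOR-ing pile 3 (size 57): 55 XOR 57 = 14
After XOR-ing pile 4 (size 36): 14 XOR 36 = 42
After XOR-ing pile 5 (size 69): 42 XOR 69 = 111
The Nim-value of this position is 111.

111


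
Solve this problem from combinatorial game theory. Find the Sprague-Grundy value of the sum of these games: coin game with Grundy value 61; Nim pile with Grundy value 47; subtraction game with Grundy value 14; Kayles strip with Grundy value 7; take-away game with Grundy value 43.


By the Sprague-Grundy theorem, the Grundy value of a sum of games is the XOR of individual Grundy values.
coin game: Grundy value = 61. Running XOR: 0 XOR 61 = 61
Nim pile: Grundy value = 47. Running XOR: 61 XOR 47 = 18
subtraction game: Grundy value = 14. Running XOR: 18 XOR 14 = 28
Kayles strip: Grundy value = 7. Running XOR: 28 XOR 7 = 27
take-away game: Grundy value = 43. Running XOR: 27 XOR 43 = 48
The combined Grundy value is 48.

48


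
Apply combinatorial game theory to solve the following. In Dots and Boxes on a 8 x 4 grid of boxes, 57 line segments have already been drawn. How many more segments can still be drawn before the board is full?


Grid: 8 x 4 boxes, i.e. 9 rows and 5 columns of dots.
Horizontal edges: (rows + 1) * cols = 9 * 4 = 36
Vertical edges: rows * (cols + 1) = 8 * 5 = 40
Total edges: 36 + 40 = 76
Edges drawn: 57
Remaining: 76 - 57 = 19

19


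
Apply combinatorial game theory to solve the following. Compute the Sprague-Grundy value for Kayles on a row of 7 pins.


Kayles: a move removes 1 or 2 adjacent pins from a contiguous row.
Removing pins from a row of k leaves two independent rows (a, b) with a + b = k - 1 (one pin) or a + b = k - 2 (two pins); an end removal gives a = 0.
By Sprague-Grundy, G(k) = mex{ G(a) XOR G(b) } over all these splits. G(0) = 0.
G(1): splits (0,0):0^0=0 -> mex({0}) = 1
G(2): splits (0,1):0^1=1 (0,0):0^0=0 -> mex({0, 1}) = 2
G(3): splits (0,2):0^2=2 (1,1):1^1=0 (0,1):0^1=1 -> mex({0, 1, 2}) = 3
G(4): splits (0,3):0^3=3 (1,2):1^2=3 (0,2):0^2=2 (1,1):1^1=0 -> mex({0, 2, 3}) = 1
G(5): splits (0,4):0^1=1 (1,3):1^3=2 (2,2):2^2=0 (0,3):0^3=3 (1,2):1^2=3 -> mex({0, 1, 2, 3}) = 4
G(6) = mex({0, 1, 2, 4}) = 3
G(7) = mex({0, 1, 3, 4, 5}) = 2
Therefore G(7) = 2.

2


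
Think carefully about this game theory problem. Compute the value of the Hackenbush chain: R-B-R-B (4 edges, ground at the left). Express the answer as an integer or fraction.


Edges (from ground): R-B-R-B
By Berlekamp's sign-expansion rule, a Blue-Red Hackenbush stalk has the value of the surreal number whose sign sequence is the edge sequence with B -> + and R -> -.
Sign sequence: -+-+
Trace the sign expansion in the surreal number tree, starting from 0:
Edge 1: R (sign -) -> bounds (-inf, 0), value = -1
Edge 2: B (sign +) -> bounds (-1, 0), value = -1/2
Edge 3: R (sign -) -> bounds (-1, -1/2), value = -3/4
Edge 4: B (sign +) -> bounds (-3/4, -1/2), value = -5/8
Game value = -5/8

-5/8
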